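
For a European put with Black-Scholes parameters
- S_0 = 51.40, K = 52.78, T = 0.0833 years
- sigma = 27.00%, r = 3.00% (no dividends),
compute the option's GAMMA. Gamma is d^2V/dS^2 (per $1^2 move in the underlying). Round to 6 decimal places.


Answer: Gamma = 0.096062

Derivation:
d1 = -0.2689562705; d2 = -0.3468829668
phi(d1) = 0.3847708676; exp(-qT) = 1.0000000000; exp(-rT) = 0.9975041199
Gamma = exp(-qT) * phi(d1) / (S * sigma * sqrt(T)) = 1.0000000000 * 0.3847708676 / (51.4000 * 0.2700 * 0.2886173938) = 0.096062


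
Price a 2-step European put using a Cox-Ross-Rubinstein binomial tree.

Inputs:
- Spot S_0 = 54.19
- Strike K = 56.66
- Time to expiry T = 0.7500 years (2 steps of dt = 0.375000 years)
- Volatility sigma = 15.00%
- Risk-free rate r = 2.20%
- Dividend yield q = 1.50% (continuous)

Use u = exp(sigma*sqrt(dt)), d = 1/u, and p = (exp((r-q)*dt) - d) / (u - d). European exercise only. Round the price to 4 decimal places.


dt = T/N = 0.375000
u = exp(sigma*sqrt(dt)) = 1.096207; d = 1/u = 0.912237
p = (exp((r-q)*dt) - d) / (u - d) = 0.491340
Discount per step: exp(-r*dt) = 0.991784
Stock lattice S(k, i) with i counting down-moves:
  k=0: S(0,0) = 54.1900
  k=1: S(1,0) = 59.4034; S(1,1) = 49.4341
  k=2: S(2,0) = 65.1185; S(2,1) = 54.1900; S(2,2) = 45.0956
Terminal payoffs V(N, i) = max(K - S_T, 0):
  V(2,0) = 0.000000; V(2,1) = 2.470000; V(2,2) = 11.564401
Backward induction: V(k, i) = exp(-r*dt) * [p * V(k+1, i) + (1-p) * V(k+1, i+1)].
  V(1,0) = exp(-r*dt) * [p*0.000000 + (1-p)*2.470000] = 1.246069
  V(1,1) = exp(-r*dt) * [p*2.470000 + (1-p)*11.564401] = 7.037661
  V(0,0) = exp(-r*dt) * [p*1.246069 + (1-p)*7.037661] = 4.157581

Answer: Price = V(0,0) = 4.1576


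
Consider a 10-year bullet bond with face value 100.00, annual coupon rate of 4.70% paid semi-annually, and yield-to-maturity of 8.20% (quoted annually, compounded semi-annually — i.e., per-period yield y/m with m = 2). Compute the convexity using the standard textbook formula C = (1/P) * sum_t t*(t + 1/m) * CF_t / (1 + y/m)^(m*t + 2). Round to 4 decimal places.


Coupon per period c = face * coupon_rate / m = 2.350000
Periods per year m = 2; per-period yield y/m = 0.041000
Number of cashflows N = 20
Cashflows (t years, CF_t, discount factor 1/(1+y/m)^(m*t), PV):
  t = 0.5000: CF_t = 2.350000, DF = 0.960615, PV = 2.257445
  t = 1.0000: CF_t = 2.350000, DF = 0.922781, PV = 2.168535
  t = 1.5000: CF_t = 2.350000, DF = 0.886437, PV = 2.083127
  t = 2.0000: CF_t = 2.350000, DF = 0.851524, PV = 2.001082
  t = 2.5000: CF_t = 2.350000, DF = 0.817987, PV = 1.922269
  t = 3.0000: CF_t = 2.350000, DF = 0.785770, PV = 1.846560
  t = 3.5000: CF_t = 2.350000, DF = 0.754823, PV = 1.773833
  t = 4.0000: CF_t = 2.350000, DF = 0.725094, PV = 1.703970
  t = 4.5000: CF_t = 2.350000, DF = 0.696536, PV = 1.636859
  t = 5.0000: CF_t = 2.350000, DF = 0.669103, PV = 1.572391
  t = 5.5000: CF_t = 2.350000, DF = 0.642750, PV = 1.510462
  t = 6.0000: CF_t = 2.350000, DF = 0.617435, PV = 1.450972
  t = 6.5000: CF_t = 2.350000, DF = 0.593117, PV = 1.393825
  t = 7.0000: CF_t = 2.350000, DF = 0.569757, PV = 1.338929
  t = 7.5000: CF_t = 2.350000, DF = 0.547317, PV = 1.286195
  t = 8.0000: CF_t = 2.350000, DF = 0.525761, PV = 1.235538
  t = 8.5000: CF_t = 2.350000, DF = 0.505054, PV = 1.186876
  t = 9.0000: CF_t = 2.350000, DF = 0.485162, PV = 1.140131
  t = 9.5000: CF_t = 2.350000, DF = 0.466054, PV = 1.095227
  t = 10.0000: CF_t = 102.350000, DF = 0.447698, PV = 45.821917
Price P = sum_t PV_t = 76.426145
Convexity numerator sum_t t*(t + 1/m) * CF_t / (1+y/m)^(m*t + 2):
  t = 0.5000: term = 1.041563
  t = 1.0000: term = 3.001623
  t = 1.5000: term = 5.766808
  t = 2.0000: term = 9.232801
  t = 2.5000: term = 13.303748
  t = 3.0000: term = 17.891688
  t = 3.5000: term = 22.916027
  t = 4.0000: term = 28.303039
  t = 4.5000: term = 33.985398
  t = 5.0000: term = 39.901737
  t = 5.5000: term = 45.996239
  t = 6.0000: term = 52.218243
  t = 6.5000: term = 58.521886
  t = 7.0000: term = 64.865757
  t = 7.5000: term = 71.212578
  t = 8.0000: term = 77.528904
  t = 8.5000: term = 83.784838
  t = 9.0000: term = 89.953774
  t = 9.5000: term = 96.012140
  t = 10.0000: term = 4439.776385
Convexity = (1/P) * sum = 5255.215178 / 76.426145 = 68.762007

Answer: Convexity = 68.7620


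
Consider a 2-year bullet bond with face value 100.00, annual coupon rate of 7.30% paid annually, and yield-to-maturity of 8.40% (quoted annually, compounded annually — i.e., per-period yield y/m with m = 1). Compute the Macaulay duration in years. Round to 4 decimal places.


Answer: Macaulay duration = 1.9313 years

Derivation:
Coupon per period c = face * coupon_rate / m = 7.300000
Periods per year m = 1; per-period yield y/m = 0.084000
Number of cashflows N = 2
Cashflows (t years, CF_t, discount factor 1/(1+y/m)^(m*t), PV):
  t = 1.0000: CF_t = 7.300000, DF = 0.922509, PV = 6.734317
  t = 2.0000: CF_t = 107.300000, DF = 0.851023, PV = 91.314797
Price P = sum_t PV_t = 98.049114
Macaulay numerator sum_t t * PV_t:
  t * PV_t at t = 1.0000: 6.734317
  t * PV_t at t = 2.0000: 182.629594
Macaulay duration D = (sum_t t * PV_t) / P = 189.363911 / 98.049114 = 1.931317


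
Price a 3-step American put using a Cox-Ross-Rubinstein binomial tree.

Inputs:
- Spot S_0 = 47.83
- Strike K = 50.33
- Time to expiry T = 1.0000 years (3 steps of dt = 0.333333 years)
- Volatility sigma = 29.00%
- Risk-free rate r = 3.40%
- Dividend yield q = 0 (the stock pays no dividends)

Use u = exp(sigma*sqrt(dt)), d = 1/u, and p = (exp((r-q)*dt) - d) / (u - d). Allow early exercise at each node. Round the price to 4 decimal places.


Answer: Price = V(0,0) = 6.4854

Derivation:
dt = T/N = 0.333333
u = exp(sigma*sqrt(dt)) = 1.182264; d = 1/u = 0.845834
p = (exp((r-q)*dt) - d) / (u - d) = 0.492118
Discount per step: exp(-r*dt) = 0.988731
Stock lattice S(k, i) with i counting down-moves:
  k=0: S(0,0) = 47.8300
  k=1: S(1,0) = 56.5477; S(1,1) = 40.4563
  k=2: S(2,0) = 66.8543; S(2,1) = 47.8300; S(2,2) = 34.2193
  k=3: S(3,0) = 79.0395; S(3,1) = 56.5477; S(3,2) = 40.4563; S(3,3) = 28.9439
Terminal payoffs V(N, i) = max(K - S_T, 0):
  V(3,0) = 0.000000; V(3,1) = 0.000000; V(3,2) = 9.873736; V(3,3) = 21.386133
Backward induction: V(k, i) = exp(-r*dt) * [p * V(k+1, i) + (1-p) * V(k+1, i+1)]; then take max(V_cont, immediate exercise) for American.
  V(2,0) = exp(-r*dt) * [p*0.000000 + (1-p)*0.000000] = 0.000000; exercise = 0.000000; V(2,0) = max -> 0.000000
  V(2,1) = exp(-r*dt) * [p*0.000000 + (1-p)*9.873736] = 4.958178; exercise = 2.500000; V(2,1) = max -> 4.958178
  V(2,2) = exp(-r*dt) * [p*9.873736 + (1-p)*21.386133] = 15.543510; exercise = 16.110697; V(2,2) = max -> 16.110697
  V(1,0) = exp(-r*dt) * [p*0.000000 + (1-p)*4.958178] = 2.489790; exercise = 0.000000; V(1,0) = max -> 2.489790
  V(1,1) = exp(-r*dt) * [p*4.958178 + (1-p)*16.110697] = 10.502631; exercise = 9.873736; V(1,1) = max -> 10.502631
  V(0,0) = exp(-r*dt) * [p*2.489790 + (1-p)*10.502631] = 6.485446; exercise = 2.500000; V(0,0) = max -> 6.485446


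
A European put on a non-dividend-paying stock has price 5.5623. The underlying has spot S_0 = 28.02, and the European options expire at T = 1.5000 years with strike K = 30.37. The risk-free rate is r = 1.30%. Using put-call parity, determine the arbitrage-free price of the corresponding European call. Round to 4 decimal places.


Answer: Call price = 3.7988

Derivation:
Put-call parity: C - P = S_0 * exp(-qT) - K * exp(-rT).
S_0 * exp(-qT) = 28.0200 * 1.00000000 = 28.02000000
K * exp(-rT) = 30.3700 * 0.98068890 = 29.78352175
C = P + S*exp(-qT) - K*exp(-rT)
C = 5.5623 + 28.02000000 - 29.78352175 = 3.7988


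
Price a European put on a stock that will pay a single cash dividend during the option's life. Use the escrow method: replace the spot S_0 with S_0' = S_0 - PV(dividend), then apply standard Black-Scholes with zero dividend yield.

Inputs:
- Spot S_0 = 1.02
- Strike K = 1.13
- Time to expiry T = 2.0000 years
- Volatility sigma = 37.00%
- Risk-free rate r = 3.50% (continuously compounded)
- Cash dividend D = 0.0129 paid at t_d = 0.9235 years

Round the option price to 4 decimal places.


Answer: Price = 0.2365

Derivation:
PV(D) = D * exp(-r * t_d) = 0.0129 * 0.96819429 = 0.01248971
S_0' = S_0 - PV(D) = 1.0200 - 0.01248971 = 1.00751029
d1 = (ln(S_0'/K) + (r + sigma^2/2)*T) / (sigma*sqrt(T)) = 0.17613571
d2 = d1 - sigma*sqrt(T) = -0.34712331
exp(-rT) = 0.93239382
N(-d1) = 0.43009366; N(-d2) = 0.63575066
P = K * exp(-rT) * N(-d2) - S_0' * N(-d1) = 1.1300 * 0.93239382 * 0.63575066 - 1.00751029 * 0.43009366 = 0.2365


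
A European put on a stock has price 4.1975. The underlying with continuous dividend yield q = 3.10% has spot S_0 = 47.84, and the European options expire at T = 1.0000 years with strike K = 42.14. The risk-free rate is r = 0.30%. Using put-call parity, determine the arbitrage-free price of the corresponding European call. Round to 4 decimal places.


Answer: Call price = 8.5634

Derivation:
Put-call parity: C - P = S_0 * exp(-qT) - K * exp(-rT).
S_0 * exp(-qT) = 47.8400 * 0.96947557 = 46.37971142
K * exp(-rT) = 42.1400 * 0.99700450 = 42.01376944
C = P + S*exp(-qT) - K*exp(-rT)
C = 4.1975 + 46.37971142 - 42.01376944 = 8.5634


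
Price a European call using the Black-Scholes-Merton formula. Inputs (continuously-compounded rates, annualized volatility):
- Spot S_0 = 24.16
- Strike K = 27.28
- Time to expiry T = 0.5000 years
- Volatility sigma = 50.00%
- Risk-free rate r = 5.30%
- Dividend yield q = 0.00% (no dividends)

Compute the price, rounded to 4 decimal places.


d1 = (ln(S/K) + (r - q + 0.5*sigma^2) * T) / (sigma * sqrt(T)) = -0.09179790
d2 = d1 - sigma * sqrt(T) = -0.44535129
exp(-rT) = 0.97384804; exp(-qT) = 1.00000000
C = S_0 * exp(-qT) * N(d1) - K * exp(-rT) * N(d2)
N(d1) = 0.46342931; N(d2) = 0.32803295
C = 24.1600 * 1.00000000 * 0.46342931 - 27.2800 * 0.97384804 * 0.32803295 = 2.4817

Answer: Price = 2.4817


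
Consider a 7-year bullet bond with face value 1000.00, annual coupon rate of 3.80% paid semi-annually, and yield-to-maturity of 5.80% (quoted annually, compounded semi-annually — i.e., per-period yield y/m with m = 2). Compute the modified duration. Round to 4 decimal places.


Coupon per period c = face * coupon_rate / m = 19.000000
Periods per year m = 2; per-period yield y/m = 0.029000
Number of cashflows N = 14
Cashflows (t years, CF_t, discount factor 1/(1+y/m)^(m*t), PV):
  t = 0.5000: CF_t = 19.000000, DF = 0.971817, PV = 18.464529
  t = 1.0000: CF_t = 19.000000, DF = 0.944429, PV = 17.944148
  t = 1.5000: CF_t = 19.000000, DF = 0.917812, PV = 17.438434
  t = 2.0000: CF_t = 19.000000, DF = 0.891946, PV = 16.946972
  t = 2.5000: CF_t = 19.000000, DF = 0.866808, PV = 16.469360
  t = 3.0000: CF_t = 19.000000, DF = 0.842379, PV = 16.005209
  t = 3.5000: CF_t = 19.000000, DF = 0.818639, PV = 15.554139
  t = 4.0000: CF_t = 19.000000, DF = 0.795567, PV = 15.115781
  t = 4.5000: CF_t = 19.000000, DF = 0.773146, PV = 14.689778
  t = 5.0000: CF_t = 19.000000, DF = 0.751357, PV = 14.275780
  t = 5.5000: CF_t = 19.000000, DF = 0.730182, PV = 13.873450
  t = 6.0000: CF_t = 19.000000, DF = 0.709603, PV = 13.482459
  t = 6.5000: CF_t = 19.000000, DF = 0.689605, PV = 13.102487
  t = 7.0000: CF_t = 1019.000000, DF = 0.670170, PV = 682.902869
Price P = sum_t PV_t = 886.265395
First compute Macaulay numerator sum_t t * PV_t:
  t * PV_t at t = 0.5000: 9.232264
  t * PV_t at t = 1.0000: 17.944148
  t * PV_t at t = 1.5000: 26.157651
  t * PV_t at t = 2.0000: 33.893943
  t * PV_t at t = 2.5000: 41.173400
  t * PV_t at t = 3.0000: 48.015627
  t * PV_t at t = 3.5000: 54.439487
  t * PV_t at t = 4.0000: 60.463126
  t * PV_t at t = 4.5000: 66.104000
  t * PV_t at t = 5.0000: 71.378901
  t * PV_t at t = 5.5000: 76.303976
  t * PV_t at t = 6.0000: 80.894753
  t * PV_t at t = 6.5000: 85.166164
  t * PV_t at t = 7.0000: 4780.320084
Macaulay duration D = 5451.487525 / 886.265395 = 6.151078
Modified duration = D / (1 + y/m) = 6.151078 / (1 + 0.029000) = 5.977724

Answer: Modified duration = 5.9777


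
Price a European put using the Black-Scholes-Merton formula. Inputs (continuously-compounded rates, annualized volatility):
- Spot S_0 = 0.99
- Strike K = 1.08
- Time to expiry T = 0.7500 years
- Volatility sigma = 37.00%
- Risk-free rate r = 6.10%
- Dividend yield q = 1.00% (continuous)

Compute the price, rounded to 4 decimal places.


Answer: Price = 0.1542

Derivation:
d1 = (ln(S/K) + (r - q + 0.5*sigma^2) * T) / (sigma * sqrt(T)) = 0.00803960
d2 = d1 - sigma * sqrt(T) = -0.31238980
exp(-rT) = 0.95528075; exp(-qT) = 0.99252805
P = K * exp(-rT) * N(-d2) - S_0 * exp(-qT) * N(-d1)
N(-d1) = 0.49679270; N(-d2) = 0.62262785
P = 1.0800 * 0.95528075 * 0.62262785 - 0.9900 * 0.99252805 * 0.49679270 = 0.1542


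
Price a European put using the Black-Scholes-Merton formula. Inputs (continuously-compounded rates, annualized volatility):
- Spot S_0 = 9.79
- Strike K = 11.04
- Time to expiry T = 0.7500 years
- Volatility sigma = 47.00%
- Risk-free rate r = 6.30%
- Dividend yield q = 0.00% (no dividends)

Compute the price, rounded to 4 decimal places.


d1 = (ln(S/K) + (r - q + 0.5*sigma^2) * T) / (sigma * sqrt(T)) = 0.02438117
d2 = d1 - sigma * sqrt(T) = -0.38265077
exp(-rT) = 0.95384891; exp(-qT) = 1.00000000
P = K * exp(-rT) * N(-d2) - S_0 * exp(-qT) * N(-d1)
N(-d1) = 0.49027428; N(-d2) = 0.64901064
P = 11.0400 * 0.95384891 * 0.64901064 - 9.7900 * 1.00000000 * 0.49027428 = 2.0346

Answer: Price = 2.0346


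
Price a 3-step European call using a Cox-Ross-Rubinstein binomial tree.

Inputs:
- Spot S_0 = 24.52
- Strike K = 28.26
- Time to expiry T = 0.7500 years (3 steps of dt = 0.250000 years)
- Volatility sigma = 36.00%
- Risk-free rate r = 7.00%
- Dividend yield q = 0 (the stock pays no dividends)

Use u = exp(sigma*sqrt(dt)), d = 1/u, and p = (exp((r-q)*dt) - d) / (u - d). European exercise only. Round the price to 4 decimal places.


Answer: Price = V(0,0) = 2.0702

Derivation:
dt = T/N = 0.250000
u = exp(sigma*sqrt(dt)) = 1.197217; d = 1/u = 0.835270
p = (exp((r-q)*dt) - d) / (u - d) = 0.503896
Discount per step: exp(-r*dt) = 0.982652
Stock lattice S(k, i) with i counting down-moves:
  k=0: S(0,0) = 24.5200
  k=1: S(1,0) = 29.3558; S(1,1) = 20.4808
  k=2: S(2,0) = 35.1452; S(2,1) = 24.5200; S(2,2) = 17.1070
  k=3: S(3,0) = 42.0765; S(3,1) = 29.3558; S(3,2) = 20.4808; S(3,3) = 14.2890
Terminal payoffs V(N, i) = max(S_T - K, 0):
  V(3,0) = 13.816488; V(3,1) = 1.095770; V(3,2) = 0.000000; V(3,3) = 0.000000
Backward induction: V(k, i) = exp(-r*dt) * [p * V(k+1, i) + (1-p) * V(k+1, i+1)].
  V(2,0) = exp(-r*dt) * [p*13.816488 + (1-p)*1.095770] = 7.375485
  V(2,1) = exp(-r*dt) * [p*1.095770 + (1-p)*0.000000] = 0.542576
  V(2,2) = exp(-r*dt) * [p*0.000000 + (1-p)*0.000000] = 0.000000
  V(1,0) = exp(-r*dt) * [p*7.375485 + (1-p)*0.542576] = 3.916511
  V(1,1) = exp(-r*dt) * [p*0.542576 + (1-p)*0.000000] = 0.268659
  V(0,0) = exp(-r*dt) * [p*3.916511 + (1-p)*0.268659] = 2.070250


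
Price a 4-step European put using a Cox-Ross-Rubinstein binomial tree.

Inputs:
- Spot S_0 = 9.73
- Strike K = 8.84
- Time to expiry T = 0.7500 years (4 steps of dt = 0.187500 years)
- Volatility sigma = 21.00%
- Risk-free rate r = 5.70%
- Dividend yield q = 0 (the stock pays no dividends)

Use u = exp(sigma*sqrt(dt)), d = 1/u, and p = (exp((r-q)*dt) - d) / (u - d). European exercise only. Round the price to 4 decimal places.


Answer: Price = V(0,0) = 0.2412

Derivation:
dt = T/N = 0.187500
u = exp(sigma*sqrt(dt)) = 1.095195; d = 1/u = 0.913079
p = (exp((r-q)*dt) - d) / (u - d) = 0.536282
Discount per step: exp(-r*dt) = 0.989369
Stock lattice S(k, i) with i counting down-moves:
  k=0: S(0,0) = 9.7300
  k=1: S(1,0) = 10.6562; S(1,1) = 8.8843
  k=2: S(2,0) = 11.6707; S(2,1) = 9.7300; S(2,2) = 8.1120
  k=3: S(3,0) = 12.7817; S(3,1) = 10.6562; S(3,2) = 8.8843; S(3,3) = 7.4069
  k=4: S(4,0) = 13.9984; S(4,1) = 11.6707; S(4,2) = 9.7300; S(4,3) = 8.1120; S(4,4) = 6.7631
Terminal payoffs V(N, i) = max(K - S_T, 0):
  V(4,0) = 0.000000; V(4,1) = 0.000000; V(4,2) = 0.000000; V(4,3) = 0.727967; V(4,4) = 2.076887
Backward induction: V(k, i) = exp(-r*dt) * [p * V(k+1, i) + (1-p) * V(k+1, i+1)].
  V(3,0) = exp(-r*dt) * [p*0.000000 + (1-p)*0.000000] = 0.000000
  V(3,1) = exp(-r*dt) * [p*0.000000 + (1-p)*0.000000] = 0.000000
  V(3,2) = exp(-r*dt) * [p*0.000000 + (1-p)*0.727967] = 0.333982
  V(3,3) = exp(-r*dt) * [p*0.727967 + (1-p)*2.076887] = 1.339097
  V(2,0) = exp(-r*dt) * [p*0.000000 + (1-p)*0.000000] = 0.000000
  V(2,1) = exp(-r*dt) * [p*0.000000 + (1-p)*0.333982] = 0.153227
  V(2,2) = exp(-r*dt) * [p*0.333982 + (1-p)*1.339097] = 0.791566
  V(1,0) = exp(-r*dt) * [p*0.000000 + (1-p)*0.153227] = 0.070299
  V(1,1) = exp(-r*dt) * [p*0.153227 + (1-p)*0.791566] = 0.444461
  V(0,0) = exp(-r*dt) * [p*0.070299 + (1-p)*0.444461] = 0.241213


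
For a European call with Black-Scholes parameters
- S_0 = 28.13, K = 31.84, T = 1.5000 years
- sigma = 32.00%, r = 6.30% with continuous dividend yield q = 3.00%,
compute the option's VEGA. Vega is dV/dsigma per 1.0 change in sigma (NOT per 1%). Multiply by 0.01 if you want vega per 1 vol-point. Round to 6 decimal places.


Answer: Vega = 13.139352

Derivation:
d1 = 0.0061575618; d2 = -0.3857607970
phi(d1) = 0.3989347174; exp(-qT) = 0.9559974818; exp(-rT) = 0.9098277346
Vega = S * exp(-qT) * phi(d1) * sqrt(T) = 28.1300 * 0.9559974818 * 0.3989347174 * 1.2247448714 = 13.139352


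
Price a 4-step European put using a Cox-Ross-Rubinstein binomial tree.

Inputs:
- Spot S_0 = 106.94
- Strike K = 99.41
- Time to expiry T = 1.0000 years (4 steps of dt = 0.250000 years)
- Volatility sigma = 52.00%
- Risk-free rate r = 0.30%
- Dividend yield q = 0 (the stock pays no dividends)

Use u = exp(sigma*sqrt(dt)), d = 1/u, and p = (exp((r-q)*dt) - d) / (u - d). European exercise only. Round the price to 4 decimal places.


dt = T/N = 0.250000
u = exp(sigma*sqrt(dt)) = 1.296930; d = 1/u = 0.771052
p = (exp((r-q)*dt) - d) / (u - d) = 0.436790
Discount per step: exp(-r*dt) = 0.999250
Stock lattice S(k, i) with i counting down-moves:
  k=0: S(0,0) = 106.9400
  k=1: S(1,0) = 138.6937; S(1,1) = 82.4563
  k=2: S(2,0) = 179.8760; S(2,1) = 106.9400; S(2,2) = 63.5780
  k=3: S(3,0) = 233.2866; S(3,1) = 138.6937; S(3,2) = 82.4563; S(3,3) = 49.0219
  k=4: S(4,0) = 302.5565; S(4,1) = 179.8760; S(4,2) = 106.9400; S(4,3) = 63.5780; S(4,4) = 37.7984
Terminal payoffs V(N, i) = max(K - S_T, 0):
  V(4,0) = 0.000000; V(4,1) = 0.000000; V(4,2) = 0.000000; V(4,3) = 35.831973; V(4,4) = 61.611556
Backward induction: V(k, i) = exp(-r*dt) * [p * V(k+1, i) + (1-p) * V(k+1, i+1)].
  V(3,0) = exp(-r*dt) * [p*0.000000 + (1-p)*0.000000] = 0.000000
  V(3,1) = exp(-r*dt) * [p*0.000000 + (1-p)*0.000000] = 0.000000
  V(3,2) = exp(-r*dt) * [p*0.000000 + (1-p)*35.831973] = 20.165780
  V(3,3) = exp(-r*dt) * [p*35.831973 + (1-p)*61.611556] = 50.313532
  V(2,0) = exp(-r*dt) * [p*0.000000 + (1-p)*0.000000] = 0.000000
  V(2,1) = exp(-r*dt) * [p*0.000000 + (1-p)*20.165780] = 11.349045
  V(2,2) = exp(-r*dt) * [p*20.165780 + (1-p)*50.313532] = 37.117434
  V(1,0) = exp(-r*dt) * [p*0.000000 + (1-p)*11.349045] = 6.387099
  V(1,1) = exp(-r*dt) * [p*11.349045 + (1-p)*37.117434] = 25.842659
  V(0,0) = exp(-r*dt) * [p*6.387099 + (1-p)*25.842659] = 17.331653

Answer: Price = V(0,0) = 17.3317


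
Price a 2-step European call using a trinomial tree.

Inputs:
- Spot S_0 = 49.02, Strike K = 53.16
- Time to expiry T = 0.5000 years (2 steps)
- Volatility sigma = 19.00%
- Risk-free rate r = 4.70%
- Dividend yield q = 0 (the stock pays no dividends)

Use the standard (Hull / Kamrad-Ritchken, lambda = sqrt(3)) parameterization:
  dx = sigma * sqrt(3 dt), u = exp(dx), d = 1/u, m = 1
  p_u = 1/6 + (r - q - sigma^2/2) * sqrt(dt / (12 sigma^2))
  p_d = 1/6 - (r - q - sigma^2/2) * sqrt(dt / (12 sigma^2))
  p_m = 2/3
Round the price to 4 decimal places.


Answer: Price = V(0,0) = 1.6572

Derivation:
dt = T/N = 0.250000; dx = sigma*sqrt(3*dt) = 0.164545
u = exp(dx) = 1.178856; d = 1/u = 0.848280
p_u = 0.188659, p_m = 0.666667, p_d = 0.144674
Discount per step: exp(-r*dt) = 0.988319
Stock lattice S(k, j) with j the centered position index:
  k=0: S(0,+0) = 49.0200
  k=1: S(1,-1) = 41.5827; S(1,+0) = 49.0200; S(1,+1) = 57.7875
  k=2: S(2,-2) = 35.2737; S(2,-1) = 41.5827; S(2,+0) = 49.0200; S(2,+1) = 57.7875; S(2,+2) = 68.1232
Terminal payoffs V(N, j) = max(S_T - K, 0):
  V(2,-2) = 0.000000; V(2,-1) = 0.000000; V(2,+0) = 0.000000; V(2,+1) = 4.627541; V(2,+2) = 14.963214
Backward induction: V(k, j) = exp(-r*dt) * [p_u * V(k+1, j+1) + p_m * V(k+1, j) + p_d * V(k+1, j-1)]
  V(1,-1) = exp(-r*dt) * [p_u*0.000000 + p_m*0.000000 + p_d*0.000000] = 0.000000
  V(1,+0) = exp(-r*dt) * [p_u*4.627541 + p_m*0.000000 + p_d*0.000000] = 0.862830
  V(1,+1) = exp(-r*dt) * [p_u*14.963214 + p_m*4.627541 + p_d*0.000000] = 5.838962
  V(0,+0) = exp(-r*dt) * [p_u*5.838962 + p_m*0.862830 + p_d*0.000000] = 1.657207


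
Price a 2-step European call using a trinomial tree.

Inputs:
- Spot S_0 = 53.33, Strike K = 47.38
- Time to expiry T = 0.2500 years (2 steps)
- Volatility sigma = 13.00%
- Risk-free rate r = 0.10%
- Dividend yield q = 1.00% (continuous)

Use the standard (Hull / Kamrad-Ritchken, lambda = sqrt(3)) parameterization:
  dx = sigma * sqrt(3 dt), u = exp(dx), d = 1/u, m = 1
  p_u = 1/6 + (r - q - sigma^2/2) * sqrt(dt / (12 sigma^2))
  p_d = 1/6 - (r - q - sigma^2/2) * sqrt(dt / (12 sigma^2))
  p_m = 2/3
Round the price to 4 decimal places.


Answer: Price = V(0,0) = 5.8902

Derivation:
dt = T/N = 0.125000; dx = sigma*sqrt(3*dt) = 0.079608
u = exp(dx) = 1.082863; d = 1/u = 0.923478
p_u = 0.152967, p_m = 0.666667, p_d = 0.180367
Discount per step: exp(-r*dt) = 0.999875
Stock lattice S(k, j) with j the centered position index:
  k=0: S(0,+0) = 53.3300
  k=1: S(1,-1) = 49.2491; S(1,+0) = 53.3300; S(1,+1) = 57.7491
  k=2: S(2,-2) = 45.4804; S(2,-1) = 49.2491; S(2,+0) = 53.3300; S(2,+1) = 57.7491; S(2,+2) = 62.5343
Terminal payoffs V(N, j) = max(S_T - K, 0):
  V(2,-2) = 0.000000; V(2,-1) = 1.869076; V(2,+0) = 5.950000; V(2,+1) = 10.369081; V(2,+2) = 15.154341
Backward induction: V(k, j) = exp(-r*dt) * [p_u * V(k+1, j+1) + p_m * V(k+1, j) + p_d * V(k+1, j-1)]
  V(1,-1) = exp(-r*dt) * [p_u*5.950000 + p_m*1.869076 + p_d*0.000000] = 2.155934
  V(1,+0) = exp(-r*dt) * [p_u*10.369081 + p_m*5.950000 + p_d*1.869076] = 5.889174
  V(1,+1) = exp(-r*dt) * [p_u*15.154341 + p_m*10.369081 + p_d*5.950000] = 10.302725
  V(0,+0) = exp(-r*dt) * [p_u*10.302725 + p_m*5.889174 + p_d*2.155934] = 5.890213


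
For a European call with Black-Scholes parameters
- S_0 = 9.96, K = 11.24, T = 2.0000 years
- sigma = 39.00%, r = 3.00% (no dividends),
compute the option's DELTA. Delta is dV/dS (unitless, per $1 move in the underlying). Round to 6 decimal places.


Answer: Delta = 0.565666

Derivation:
d1 = 0.1653509868; d2 = -0.3861923026
phi(d1) = 0.3935256584; exp(-qT) = 1.0000000000; exp(-rT) = 0.9417645336
N(d1) = 0.5656661353
Delta = exp(-qT) * N(d1) = 1.0000000000 * 0.5656661353 = 0.565666


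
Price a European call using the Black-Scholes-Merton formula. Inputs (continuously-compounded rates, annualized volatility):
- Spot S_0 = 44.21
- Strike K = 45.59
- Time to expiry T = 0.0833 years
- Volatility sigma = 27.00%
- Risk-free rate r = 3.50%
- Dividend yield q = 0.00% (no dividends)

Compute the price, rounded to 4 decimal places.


Answer: Price = 0.8576

Derivation:
d1 = (ln(S/K) + (r - q + 0.5*sigma^2) * T) / (sigma * sqrt(T)) = -0.31806303
d2 = d1 - sigma * sqrt(T) = -0.39598973
exp(-rT) = 0.99708875; exp(-qT) = 1.00000000
C = S_0 * exp(-qT) * N(d1) - K * exp(-rT) * N(d2)
N(d1) = 0.37521856; N(d2) = 0.34605630
C = 44.2100 * 1.00000000 * 0.37521856 - 45.5900 * 0.99708875 * 0.34605630 = 0.8576


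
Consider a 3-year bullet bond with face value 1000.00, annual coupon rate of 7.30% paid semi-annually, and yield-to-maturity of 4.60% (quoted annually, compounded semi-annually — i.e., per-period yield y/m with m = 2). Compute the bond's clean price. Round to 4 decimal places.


Coupon per period c = face * coupon_rate / m = 36.500000
Periods per year m = 2; per-period yield y/m = 0.023000
Number of cashflows N = 6
Cashflows (t years, CF_t, discount factor 1/(1+y/m)^(m*t), PV):
  t = 0.5000: CF_t = 36.500000, DF = 0.977517, PV = 35.679374
  t = 1.0000: CF_t = 36.500000, DF = 0.955540, PV = 34.877199
  t = 1.5000: CF_t = 36.500000, DF = 0.934056, PV = 34.093058
  t = 2.0000: CF_t = 36.500000, DF = 0.913056, PV = 33.326548
  t = 2.5000: CF_t = 36.500000, DF = 0.892528, PV = 32.577271
  t = 3.0000: CF_t = 1036.500000, DF = 0.872461, PV = 904.306191
Price P = sum_t PV_t = 1074.859641

Answer: Price = 1074.8596


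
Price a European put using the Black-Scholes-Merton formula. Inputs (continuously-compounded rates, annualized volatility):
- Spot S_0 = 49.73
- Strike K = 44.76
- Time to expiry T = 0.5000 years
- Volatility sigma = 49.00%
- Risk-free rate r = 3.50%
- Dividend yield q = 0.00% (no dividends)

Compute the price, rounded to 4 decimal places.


d1 = (ln(S/K) + (r - q + 0.5*sigma^2) * T) / (sigma * sqrt(T)) = 0.52764161
d2 = d1 - sigma * sqrt(T) = 0.18115928
exp(-rT) = 0.98265224; exp(-qT) = 1.00000000
P = K * exp(-rT) * N(-d2) - S_0 * exp(-qT) * N(-d1)
N(-d1) = 0.29887405; N(-d2) = 0.42812128
P = 44.7600 * 0.98265224 * 0.42812128 - 49.7300 * 1.00000000 * 0.29887405 = 3.9673

Answer: Price = 3.9673


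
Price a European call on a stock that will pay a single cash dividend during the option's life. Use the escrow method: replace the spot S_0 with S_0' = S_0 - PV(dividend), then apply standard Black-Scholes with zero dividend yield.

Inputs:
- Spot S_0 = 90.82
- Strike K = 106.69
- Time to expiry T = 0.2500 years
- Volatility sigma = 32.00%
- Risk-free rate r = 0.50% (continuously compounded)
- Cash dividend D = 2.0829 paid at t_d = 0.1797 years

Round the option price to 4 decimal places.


Answer: Price = 0.9767

Derivation:
PV(D) = D * exp(-r * t_d) = 2.0829 * 0.99910190 = 2.08102935
S_0' = S_0 - PV(D) = 90.8200 - 2.08102935 = 88.73897065
d1 = (ln(S_0'/K) + (r + sigma^2/2)*T) / (sigma*sqrt(T)) = -1.06361429
d2 = d1 - sigma*sqrt(T) = -1.22361429
exp(-rT) = 0.99875078
N(d1) = 0.14375173; N(d2) = 0.11054888
C = S_0' * N(d1) - K * exp(-rT) * N(d2) = 88.73897065 * 0.14375173 - 106.6900 * 0.99875078 * 0.11054888 = 0.9767


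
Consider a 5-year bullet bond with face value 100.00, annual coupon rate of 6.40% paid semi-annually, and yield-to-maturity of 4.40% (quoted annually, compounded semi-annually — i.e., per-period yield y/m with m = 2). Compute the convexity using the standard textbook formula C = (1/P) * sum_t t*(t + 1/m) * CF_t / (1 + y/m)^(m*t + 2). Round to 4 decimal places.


Answer: Convexity = 22.0682

Derivation:
Coupon per period c = face * coupon_rate / m = 3.200000
Periods per year m = 2; per-period yield y/m = 0.022000
Number of cashflows N = 10
Cashflows (t years, CF_t, discount factor 1/(1+y/m)^(m*t), PV):
  t = 0.5000: CF_t = 3.200000, DF = 0.978474, PV = 3.131115
  t = 1.0000: CF_t = 3.200000, DF = 0.957411, PV = 3.063714
  t = 1.5000: CF_t = 3.200000, DF = 0.936801, PV = 2.997763
  t = 2.0000: CF_t = 3.200000, DF = 0.916635, PV = 2.933232
  t = 2.5000: CF_t = 3.200000, DF = 0.896903, PV = 2.870090
  t = 3.0000: CF_t = 3.200000, DF = 0.877596, PV = 2.808307
  t = 3.5000: CF_t = 3.200000, DF = 0.858704, PV = 2.747854
  t = 4.0000: CF_t = 3.200000, DF = 0.840220, PV = 2.688703
  t = 4.5000: CF_t = 3.200000, DF = 0.822133, PV = 2.630825
  t = 5.0000: CF_t = 103.200000, DF = 0.804435, PV = 83.017708
Price P = sum_t PV_t = 108.889311
Convexity numerator sum_t t*(t + 1/m) * CF_t / (1+y/m)^(m*t + 2):
  t = 0.5000: term = 1.498881
  t = 1.0000: term = 4.399848
  t = 1.5000: term = 8.610270
  t = 2.0000: term = 14.041536
  t = 2.5000: term = 20.608908
  t = 3.0000: term = 28.231380
  t = 3.5000: term = 36.831546
  t = 4.0000: term = 46.335465
  t = 4.5000: term = 56.672535
  t = 5.0000: term = 2185.755810
Convexity = (1/P) * sum = 2402.986179 / 108.889311 = 22.068155


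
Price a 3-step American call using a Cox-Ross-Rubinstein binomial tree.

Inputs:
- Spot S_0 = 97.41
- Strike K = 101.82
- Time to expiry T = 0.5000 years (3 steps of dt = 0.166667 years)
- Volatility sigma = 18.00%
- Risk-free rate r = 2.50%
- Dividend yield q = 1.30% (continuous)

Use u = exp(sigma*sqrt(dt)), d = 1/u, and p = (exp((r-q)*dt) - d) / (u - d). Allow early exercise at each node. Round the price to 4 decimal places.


Answer: Price = V(0,0) = 3.4599

Derivation:
dt = T/N = 0.166667
u = exp(sigma*sqrt(dt)) = 1.076252; d = 1/u = 0.929150
p = (exp((r-q)*dt) - d) / (u - d) = 0.495247
Discount per step: exp(-r*dt) = 0.995842
Stock lattice S(k, i) with i counting down-moves:
  k=0: S(0,0) = 97.4100
  k=1: S(1,0) = 104.8377; S(1,1) = 90.5085
  k=2: S(2,0) = 112.8318; S(2,1) = 97.4100; S(2,2) = 84.0960
  k=3: S(3,0) = 121.4355; S(3,1) = 104.8377; S(3,2) = 90.5085; S(3,3) = 78.1379
Terminal payoffs V(N, i) = max(S_T - K, 0):
  V(3,0) = 19.615463; V(3,1) = 3.017713; V(3,2) = 0.000000; V(3,3) = 0.000000
Backward induction: V(k, i) = exp(-r*dt) * [p * V(k+1, i) + (1-p) * V(k+1, i+1)]; then take max(V_cont, immediate exercise) for American.
  V(2,0) = exp(-r*dt) * [p*19.615463 + (1-p)*3.017713] = 11.190968; exercise = 11.011805; V(2,0) = max -> 11.190968
  V(2,1) = exp(-r*dt) * [p*3.017713 + (1-p)*0.000000] = 1.488298; exercise = 0.000000; V(2,1) = max -> 1.488298
  V(2,2) = exp(-r*dt) * [p*0.000000 + (1-p)*0.000000] = 0.000000; exercise = 0.000000; V(2,2) = max -> 0.000000
  V(1,0) = exp(-r*dt) * [p*11.190968 + (1-p)*1.488298] = 6.267346; exercise = 3.017713; V(1,0) = max -> 6.267346
  V(1,1) = exp(-r*dt) * [p*1.488298 + (1-p)*0.000000] = 0.734010; exercise = 0.000000; V(1,1) = max -> 0.734010
  V(0,0) = exp(-r*dt) * [p*6.267346 + (1-p)*0.734010] = 3.459930; exercise = 0.000000; V(0,0) = max -> 3.459930


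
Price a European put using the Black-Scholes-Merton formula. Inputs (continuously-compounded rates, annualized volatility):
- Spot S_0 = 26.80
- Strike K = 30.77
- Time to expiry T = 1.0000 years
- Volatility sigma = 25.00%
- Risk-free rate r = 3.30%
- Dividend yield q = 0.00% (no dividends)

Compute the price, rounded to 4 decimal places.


Answer: Price = 4.5430

Derivation:
d1 = (ln(S/K) + (r - q + 0.5*sigma^2) * T) / (sigma * sqrt(T)) = -0.29555321
d2 = d1 - sigma * sqrt(T) = -0.54555321
exp(-rT) = 0.96753856; exp(-qT) = 1.00000000
P = K * exp(-rT) * N(-d2) - S_0 * exp(-qT) * N(-d1)
N(-d1) = 0.61621434; N(-d2) = 0.70731345
P = 30.7700 * 0.96753856 * 0.70731345 - 26.8000 * 1.00000000 * 0.61621434 = 4.5430


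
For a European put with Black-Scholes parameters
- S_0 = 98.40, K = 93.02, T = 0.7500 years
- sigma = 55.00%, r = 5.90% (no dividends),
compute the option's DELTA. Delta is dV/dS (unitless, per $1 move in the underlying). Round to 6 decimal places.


d1 = 0.4491024677; d2 = -0.0272115044
phi(d1) = 0.3606724597; exp(-qT) = 1.0000000000; exp(-rT) = 0.9567147489
N(-d1) = 0.3266788702
Delta = -exp(-qT) * N(-d1) = -1.0000000000 * 0.3266788702 = -0.326679

Answer: Delta = -0.326679


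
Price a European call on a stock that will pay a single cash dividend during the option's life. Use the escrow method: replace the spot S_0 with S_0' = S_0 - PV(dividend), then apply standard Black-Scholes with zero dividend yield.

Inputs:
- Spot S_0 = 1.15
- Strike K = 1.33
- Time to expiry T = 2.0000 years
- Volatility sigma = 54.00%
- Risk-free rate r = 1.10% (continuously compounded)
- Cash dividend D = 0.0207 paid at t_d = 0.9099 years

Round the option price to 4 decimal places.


PV(D) = D * exp(-r * t_d) = 0.0207 * 0.99004102 = 0.02049385
S_0' = S_0 - PV(D) = 1.1500 - 0.02049385 = 1.12950615
d1 = (ln(S_0'/K) + (r + sigma^2/2)*T) / (sigma*sqrt(T)) = 0.19668248
d2 = d1 - sigma*sqrt(T) = -0.56699284
exp(-rT) = 0.97824024
N(d1) = 0.57796199; N(d2) = 0.28535952
C = S_0' * N(d1) - K * exp(-rT) * N(d2) = 1.12950615 * 0.57796199 - 1.3300 * 0.97824024 * 0.28535952 = 0.2815

Answer: Price = 0.2815


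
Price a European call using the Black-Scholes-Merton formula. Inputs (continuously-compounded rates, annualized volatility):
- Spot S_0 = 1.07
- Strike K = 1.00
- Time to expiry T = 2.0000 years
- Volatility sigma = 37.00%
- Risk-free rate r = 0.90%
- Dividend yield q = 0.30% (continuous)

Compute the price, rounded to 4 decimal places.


d1 = (ln(S/K) + (r - q + 0.5*sigma^2) * T) / (sigma * sqrt(T)) = 0.41386511
d2 = d1 - sigma * sqrt(T) = -0.10939391
exp(-rT) = 0.98216103; exp(-qT) = 0.99401796
C = S_0 * exp(-qT) * N(d1) - K * exp(-rT) * N(d2)
N(d1) = 0.66051355; N(d2) = 0.45644503
C = 1.0700 * 0.99401796 * 0.66051355 - 1.0000 * 0.98216103 * 0.45644503 = 0.2542

Answer: Price = 0.2542


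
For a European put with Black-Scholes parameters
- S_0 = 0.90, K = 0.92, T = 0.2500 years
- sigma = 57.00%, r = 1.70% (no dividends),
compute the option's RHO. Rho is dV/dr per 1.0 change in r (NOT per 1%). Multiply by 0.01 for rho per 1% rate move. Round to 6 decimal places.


Answer: Rho = -0.133086

Derivation:
d1 = 0.0802933098; d2 = -0.2047066902
phi(d1) = 0.3976583573; exp(-qT) = 1.0000000000; exp(-rT) = 0.9957590185
N(-d2) = 0.5810993535
Rho = -K*T*exp(-rT)*N(-d2) = -0.9200 * 0.2500 * 0.9957590185 * 0.5810993535 = -0.133086


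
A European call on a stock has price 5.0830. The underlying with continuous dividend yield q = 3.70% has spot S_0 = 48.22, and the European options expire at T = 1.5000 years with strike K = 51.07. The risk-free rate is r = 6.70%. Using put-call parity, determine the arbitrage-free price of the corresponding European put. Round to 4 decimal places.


Put-call parity: C - P = S_0 * exp(-qT) - K * exp(-rT).
S_0 * exp(-qT) = 48.2200 * 0.94601202 = 45.61669978
K * exp(-rT) = 51.0700 * 0.90438511 = 46.18694769
P = C - S*exp(-qT) + K*exp(-rT)
P = 5.0830 - 45.61669978 + 46.18694769 = 5.6532

Answer: Put price = 5.6532


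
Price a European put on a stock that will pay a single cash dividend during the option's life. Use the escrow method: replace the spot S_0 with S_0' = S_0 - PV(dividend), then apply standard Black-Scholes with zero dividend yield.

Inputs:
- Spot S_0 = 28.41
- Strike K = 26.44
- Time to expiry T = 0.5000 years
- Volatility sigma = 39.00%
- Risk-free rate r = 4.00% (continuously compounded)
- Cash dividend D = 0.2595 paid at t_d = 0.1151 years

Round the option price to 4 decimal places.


Answer: Price = 1.9787

Derivation:
PV(D) = D * exp(-r * t_d) = 0.2595 * 0.99540658 = 0.25830801
S_0' = S_0 - PV(D) = 28.4100 - 0.25830801 = 28.15169199
d1 = (ln(S_0'/K) + (r + sigma^2/2)*T) / (sigma*sqrt(T)) = 0.43787839
d2 = d1 - sigma*sqrt(T) = 0.16210675
exp(-rT) = 0.98019867
N(-d1) = 0.33073722; N(-d2) = 0.43561090
P = K * exp(-rT) * N(-d2) - S_0' * N(-d1) = 26.4400 * 0.98019867 * 0.43561090 - 28.15169199 * 0.33073722 = 1.9787


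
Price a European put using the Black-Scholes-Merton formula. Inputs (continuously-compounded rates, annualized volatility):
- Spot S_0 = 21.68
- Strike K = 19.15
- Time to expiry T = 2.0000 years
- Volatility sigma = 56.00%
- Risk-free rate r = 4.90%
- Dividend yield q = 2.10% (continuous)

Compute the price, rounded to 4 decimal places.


d1 = (ln(S/K) + (r - q + 0.5*sigma^2) * T) / (sigma * sqrt(T)) = 0.62337456
d2 = d1 - sigma * sqrt(T) = -0.16858504
exp(-rT) = 0.90664890; exp(-qT) = 0.95886978
P = K * exp(-rT) * N(-d2) - S_0 * exp(-qT) * N(-d1)
N(-d1) = 0.26651921; N(-d2) = 0.56693848
P = 19.1500 * 0.90664890 * 0.56693848 - 21.6800 * 0.95886978 * 0.26651921 = 4.3029

Answer: Price = 4.3029


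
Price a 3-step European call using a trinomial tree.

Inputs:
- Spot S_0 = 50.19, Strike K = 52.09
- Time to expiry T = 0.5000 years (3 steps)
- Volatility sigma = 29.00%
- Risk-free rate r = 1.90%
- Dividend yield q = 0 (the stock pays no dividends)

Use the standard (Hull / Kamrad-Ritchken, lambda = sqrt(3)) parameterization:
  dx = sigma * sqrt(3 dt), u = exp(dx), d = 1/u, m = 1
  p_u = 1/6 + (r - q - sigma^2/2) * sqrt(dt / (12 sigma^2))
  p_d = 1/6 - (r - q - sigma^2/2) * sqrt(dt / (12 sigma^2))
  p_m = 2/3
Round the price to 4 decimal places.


dt = T/N = 0.166667; dx = sigma*sqrt(3*dt) = 0.205061
u = exp(dx) = 1.227600; d = 1/u = 0.814598
p_u = 0.157300, p_m = 0.666667, p_d = 0.176034
Discount per step: exp(-r*dt) = 0.996838
Stock lattice S(k, j) with j the centered position index:
  k=0: S(0,+0) = 50.1900
  k=1: S(1,-1) = 40.8847; S(1,+0) = 50.1900; S(1,+1) = 61.6132
  k=2: S(2,-2) = 33.3045; S(2,-1) = 40.8847; S(2,+0) = 50.1900; S(2,+1) = 61.6132; S(2,+2) = 75.6364
  k=3: S(3,-3) = 27.1298; S(3,-2) = 33.3045; S(3,-1) = 40.8847; S(3,+0) = 50.1900; S(3,+1) = 61.6132; S(3,+2) = 75.6364; S(3,+3) = 92.8512
Terminal payoffs V(N, j) = max(S_T - K, 0):
  V(3,-3) = 0.000000; V(3,-2) = 0.000000; V(3,-1) = 0.000000; V(3,+0) = 0.000000; V(3,+1) = 9.523239; V(3,+2) = 23.546407; V(3,+3) = 40.761246
Backward induction: V(k, j) = exp(-r*dt) * [p_u * V(k+1, j+1) + p_m * V(k+1, j) + p_d * V(k+1, j-1)]
  V(2,-2) = exp(-r*dt) * [p_u*0.000000 + p_m*0.000000 + p_d*0.000000] = 0.000000
  V(2,-1) = exp(-r*dt) * [p_u*0.000000 + p_m*0.000000 + p_d*0.000000] = 0.000000
  V(2,+0) = exp(-r*dt) * [p_u*9.523239 + p_m*0.000000 + p_d*0.000000] = 1.493265
  V(2,+1) = exp(-r*dt) * [p_u*23.546407 + p_m*9.523239 + p_d*0.000000] = 10.020882
  V(2,+2) = exp(-r*dt) * [p_u*40.761246 + p_m*23.546407 + p_d*9.523239] = 23.710539
  V(1,-1) = exp(-r*dt) * [p_u*1.493265 + p_m*0.000000 + p_d*0.000000] = 0.234147
  V(1,+0) = exp(-r*dt) * [p_u*10.020882 + p_m*1.493265 + p_d*0.000000] = 2.563659
  V(1,+1) = exp(-r*dt) * [p_u*23.710539 + p_m*10.020882 + p_d*1.493265] = 10.639365
  V(0,+0) = exp(-r*dt) * [p_u*10.639365 + p_m*2.563659 + p_d*0.234147] = 3.413066

Answer: Price = V(0,0) = 3.4131


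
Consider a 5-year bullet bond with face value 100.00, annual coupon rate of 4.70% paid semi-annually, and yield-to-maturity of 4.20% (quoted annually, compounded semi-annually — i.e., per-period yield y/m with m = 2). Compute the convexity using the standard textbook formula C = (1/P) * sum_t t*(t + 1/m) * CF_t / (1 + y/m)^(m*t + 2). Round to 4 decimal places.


Coupon per period c = face * coupon_rate / m = 2.350000
Periods per year m = 2; per-period yield y/m = 0.021000
Number of cashflows N = 10
Cashflows (t years, CF_t, discount factor 1/(1+y/m)^(m*t), PV):
  t = 0.5000: CF_t = 2.350000, DF = 0.979432, PV = 2.301665
  t = 1.0000: CF_t = 2.350000, DF = 0.959287, PV = 2.254324
  t = 1.5000: CF_t = 2.350000, DF = 0.939556, PV = 2.207957
  t = 2.0000: CF_t = 2.350000, DF = 0.920231, PV = 2.162544
  t = 2.5000: CF_t = 2.350000, DF = 0.901304, PV = 2.118064
  t = 3.0000: CF_t = 2.350000, DF = 0.882766, PV = 2.074500
  t = 3.5000: CF_t = 2.350000, DF = 0.864609, PV = 2.031831
  t = 4.0000: CF_t = 2.350000, DF = 0.846826, PV = 1.990041
  t = 4.5000: CF_t = 2.350000, DF = 0.829408, PV = 1.949109
  t = 5.0000: CF_t = 102.350000, DF = 0.812349, PV = 83.143907
Price P = sum_t PV_t = 102.233942
Convexity numerator sum_t t*(t + 1/m) * CF_t / (1+y/m)^(m*t + 2):
  t = 0.5000: term = 1.103979
  t = 1.0000: term = 3.243816
  t = 1.5000: term = 6.354193
  t = 2.0000: term = 10.372499
  t = 2.5000: term = 15.238736
  t = 3.0000: term = 20.895426
  t = 3.5000: term = 27.287530
  t = 4.0000: term = 34.362357
  t = 4.5000: term = 42.069487
  t = 5.0000: term = 2193.368670
Convexity = (1/P) * sum = 2354.296692 / 102.233942 = 23.028523

Answer: Convexity = 23.0285


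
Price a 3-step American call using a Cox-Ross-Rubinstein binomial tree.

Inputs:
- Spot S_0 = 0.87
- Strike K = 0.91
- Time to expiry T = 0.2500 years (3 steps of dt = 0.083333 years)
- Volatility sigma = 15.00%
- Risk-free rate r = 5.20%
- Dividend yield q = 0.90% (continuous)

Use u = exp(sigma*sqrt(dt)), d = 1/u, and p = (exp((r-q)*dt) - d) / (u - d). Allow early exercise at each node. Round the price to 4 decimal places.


dt = T/N = 0.083333
u = exp(sigma*sqrt(dt)) = 1.044252; d = 1/u = 0.957623
p = (exp((r-q)*dt) - d) / (u - d) = 0.530614
Discount per step: exp(-r*dt) = 0.995676
Stock lattice S(k, i) with i counting down-moves:
  k=0: S(0,0) = 0.8700
  k=1: S(1,0) = 0.9085; S(1,1) = 0.8331
  k=2: S(2,0) = 0.9487; S(2,1) = 0.8700; S(2,2) = 0.7978
  k=3: S(3,0) = 0.9907; S(3,1) = 0.9085; S(3,2) = 0.8331; S(3,3) = 0.7640
Terminal payoffs V(N, i) = max(S_T - K, 0):
  V(3,0) = 0.080685; V(3,1) = 0.000000; V(3,2) = 0.000000; V(3,3) = 0.000000
Backward induction: V(k, i) = exp(-r*dt) * [p * V(k+1, i) + (1-p) * V(k+1, i+1)]; then take max(V_cont, immediate exercise) for American.
  V(2,0) = exp(-r*dt) * [p*0.080685 + (1-p)*0.000000] = 0.042628; exercise = 0.038703; V(2,0) = max -> 0.042628
  V(2,1) = exp(-r*dt) * [p*0.000000 + (1-p)*0.000000] = 0.000000; exercise = 0.000000; V(2,1) = max -> 0.000000
  V(2,2) = exp(-r*dt) * [p*0.000000 + (1-p)*0.000000] = 0.000000; exercise = 0.000000; V(2,2) = max -> 0.000000
  V(1,0) = exp(-r*dt) * [p*0.042628 + (1-p)*0.000000] = 0.022521; exercise = 0.000000; V(1,0) = max -> 0.022521
  V(1,1) = exp(-r*dt) * [p*0.000000 + (1-p)*0.000000] = 0.000000; exercise = 0.000000; V(1,1) = max -> 0.000000
  V(0,0) = exp(-r*dt) * [p*0.022521 + (1-p)*0.000000] = 0.011898; exercise = 0.000000; V(0,0) = max -> 0.011898

Answer: Price = V(0,0) = 0.0119
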